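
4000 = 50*80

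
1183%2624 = 1183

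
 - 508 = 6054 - 6562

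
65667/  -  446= - 65667/446 = - 147.24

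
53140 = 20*2657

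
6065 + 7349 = 13414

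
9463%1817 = 378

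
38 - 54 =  - 16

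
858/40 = 429/20  =  21.45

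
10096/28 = 2524/7 = 360.57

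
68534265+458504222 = 527038487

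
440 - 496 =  - 56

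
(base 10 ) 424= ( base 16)1a8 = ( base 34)CG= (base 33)CS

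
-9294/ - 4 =4647/2 = 2323.50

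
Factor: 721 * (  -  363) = - 3^1 * 7^1 * 11^2 * 103^1= -261723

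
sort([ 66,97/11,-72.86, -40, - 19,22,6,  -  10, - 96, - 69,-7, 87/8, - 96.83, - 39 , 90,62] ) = [ - 96.83,  -  96, - 72.86, - 69, - 40, - 39, - 19, - 10, - 7, 6,97/11, 87/8,22,  62,66,90]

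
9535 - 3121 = 6414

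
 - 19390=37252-56642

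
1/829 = 1/829 = 0.00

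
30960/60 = 516 = 516.00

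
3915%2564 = 1351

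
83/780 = 83/780 = 0.11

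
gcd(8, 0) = 8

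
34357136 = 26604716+7752420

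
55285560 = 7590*7284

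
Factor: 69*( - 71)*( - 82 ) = 401718=2^1 * 3^1*23^1 * 41^1* 71^1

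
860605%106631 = 7557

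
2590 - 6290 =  - 3700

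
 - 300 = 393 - 693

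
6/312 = 1/52=0.02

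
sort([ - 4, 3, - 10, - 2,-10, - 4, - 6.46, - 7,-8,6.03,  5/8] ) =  [  -  10,  -  10, - 8, - 7,-6.46 ,  -  4 , - 4, - 2, 5/8,3, 6.03 ]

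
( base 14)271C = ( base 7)26035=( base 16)1ae6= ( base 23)d09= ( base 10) 6886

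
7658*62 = 474796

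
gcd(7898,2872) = 718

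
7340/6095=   1468/1219= 1.20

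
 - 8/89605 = -1+89597/89605 = - 0.00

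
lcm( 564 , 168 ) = 7896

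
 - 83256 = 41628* ( - 2 )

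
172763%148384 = 24379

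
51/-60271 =-1 + 60220/60271 =- 0.00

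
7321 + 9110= 16431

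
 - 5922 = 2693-8615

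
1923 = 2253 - 330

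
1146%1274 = 1146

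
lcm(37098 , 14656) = 1187136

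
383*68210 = 26124430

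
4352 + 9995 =14347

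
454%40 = 14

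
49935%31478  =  18457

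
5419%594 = 73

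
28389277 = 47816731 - 19427454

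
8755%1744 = 35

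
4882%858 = 592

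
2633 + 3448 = 6081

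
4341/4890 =1447/1630= 0.89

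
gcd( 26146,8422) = 2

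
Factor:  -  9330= - 2^1 *3^1*5^1 * 311^1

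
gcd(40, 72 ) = 8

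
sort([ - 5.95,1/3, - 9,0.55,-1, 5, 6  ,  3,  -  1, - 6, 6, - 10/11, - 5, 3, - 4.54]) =[ - 9,  -  6,-5.95, - 5, - 4.54, - 1, - 1, - 10/11,1/3, 0.55, 3, 3, 5,6, 6 ]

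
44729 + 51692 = 96421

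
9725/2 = 9725/2 = 4862.50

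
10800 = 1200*9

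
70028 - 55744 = 14284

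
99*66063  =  6540237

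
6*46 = 276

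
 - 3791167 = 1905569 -5696736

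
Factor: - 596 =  -2^2*149^1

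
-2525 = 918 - 3443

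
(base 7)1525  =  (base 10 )607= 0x25f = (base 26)n9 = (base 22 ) 15D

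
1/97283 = 1/97283 = 0.00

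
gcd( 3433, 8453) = 1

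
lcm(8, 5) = 40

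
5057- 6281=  - 1224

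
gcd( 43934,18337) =11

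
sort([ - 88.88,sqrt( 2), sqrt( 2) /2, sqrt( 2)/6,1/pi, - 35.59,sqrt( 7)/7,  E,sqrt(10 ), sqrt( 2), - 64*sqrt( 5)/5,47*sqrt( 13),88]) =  [-88.88, - 35.59, - 64*sqrt(5)/5 , sqrt(2)/6,1/pi,sqrt (7)/7,sqrt( 2)/2,sqrt( 2), sqrt (2),E, sqrt( 10),  88,47 * sqrt( 13 )] 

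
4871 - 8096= - 3225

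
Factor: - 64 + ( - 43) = -107^1 = -107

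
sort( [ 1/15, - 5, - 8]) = [-8, - 5,1/15]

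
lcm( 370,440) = 16280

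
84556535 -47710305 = 36846230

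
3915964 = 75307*52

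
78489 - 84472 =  - 5983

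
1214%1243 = 1214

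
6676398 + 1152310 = 7828708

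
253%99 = 55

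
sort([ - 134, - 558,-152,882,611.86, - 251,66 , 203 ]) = [  -  558, - 251,  -  152, - 134,66,203,611.86,  882]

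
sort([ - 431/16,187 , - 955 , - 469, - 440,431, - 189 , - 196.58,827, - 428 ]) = [ - 955, - 469, - 440, - 428, - 196.58, - 189 , - 431/16  ,  187 , 431, 827]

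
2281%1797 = 484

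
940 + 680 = 1620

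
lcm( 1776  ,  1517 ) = 72816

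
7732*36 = 278352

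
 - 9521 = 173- 9694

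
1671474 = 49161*34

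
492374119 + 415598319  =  907972438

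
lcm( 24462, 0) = 0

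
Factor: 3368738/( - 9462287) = -2^1 *19^1*88651^1*9462287^( - 1)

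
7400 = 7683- 283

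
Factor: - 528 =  - 2^4 * 3^1 *11^1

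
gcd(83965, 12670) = 35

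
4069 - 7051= - 2982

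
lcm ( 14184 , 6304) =56736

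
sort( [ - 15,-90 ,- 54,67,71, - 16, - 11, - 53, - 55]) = [ - 90, - 55, - 54, - 53, - 16, - 15, - 11,67,71 ] 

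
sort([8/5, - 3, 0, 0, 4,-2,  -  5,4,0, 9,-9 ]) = [  -  9, - 5,- 3,-2,0, 0, 0, 8/5,4, 4, 9 ]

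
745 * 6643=4949035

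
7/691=7/691= 0.01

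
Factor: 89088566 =2^1*7^2 * 401^1 * 2267^1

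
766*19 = 14554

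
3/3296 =3/3296  =  0.00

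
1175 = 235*5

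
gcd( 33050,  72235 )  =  5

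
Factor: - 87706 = -2^1 * 43853^1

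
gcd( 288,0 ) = 288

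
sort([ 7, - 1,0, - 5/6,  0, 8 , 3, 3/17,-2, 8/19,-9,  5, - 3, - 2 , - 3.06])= [ - 9 , - 3.06, - 3, - 2,  -  2, - 1,- 5/6,0, 0, 3/17,  8/19, 3,5, 7,8 ]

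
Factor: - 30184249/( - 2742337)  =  13^( - 1 ) * 193^ ( - 1)*1093^ ( - 1) *3581^1 * 8429^1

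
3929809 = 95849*41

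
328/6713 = 328/6713 = 0.05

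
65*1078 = 70070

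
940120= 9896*95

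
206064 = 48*4293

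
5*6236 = 31180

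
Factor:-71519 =-7^1*17^1*601^1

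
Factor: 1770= 2^1*3^1*5^1*59^1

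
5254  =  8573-3319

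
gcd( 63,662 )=1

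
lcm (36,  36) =36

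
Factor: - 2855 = -5^1*571^1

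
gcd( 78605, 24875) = 995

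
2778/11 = 2778/11 = 252.55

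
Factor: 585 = 3^2*5^1*13^1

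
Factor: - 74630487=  - 3^1*257^1*96797^1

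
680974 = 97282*7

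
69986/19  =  69986/19  =  3683.47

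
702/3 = 234 = 234.00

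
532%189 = 154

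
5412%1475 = 987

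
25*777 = 19425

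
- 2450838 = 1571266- 4022104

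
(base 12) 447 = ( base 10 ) 631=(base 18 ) 1H1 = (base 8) 1167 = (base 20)1BB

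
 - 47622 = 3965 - 51587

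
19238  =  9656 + 9582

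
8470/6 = 1411+2/3 =1411.67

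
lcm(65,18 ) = 1170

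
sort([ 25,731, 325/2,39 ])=[ 25,39,325/2,  731 ] 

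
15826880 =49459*320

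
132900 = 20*6645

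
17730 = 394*45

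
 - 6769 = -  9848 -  - 3079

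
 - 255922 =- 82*3121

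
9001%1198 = 615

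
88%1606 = 88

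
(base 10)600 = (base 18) 1F6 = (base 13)372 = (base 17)215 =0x258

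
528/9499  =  528/9499  =  0.06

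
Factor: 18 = 2^1  *  3^2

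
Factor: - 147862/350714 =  - 121/287 = - 7^( - 1 )*11^2*41^( - 1 ) 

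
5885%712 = 189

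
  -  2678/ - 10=267 + 4/5=267.80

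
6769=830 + 5939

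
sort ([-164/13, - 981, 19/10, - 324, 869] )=[-981, - 324,-164/13,19/10, 869 ]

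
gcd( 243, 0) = 243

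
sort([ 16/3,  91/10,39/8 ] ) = [ 39/8,16/3, 91/10 ]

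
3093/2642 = 3093/2642 = 1.17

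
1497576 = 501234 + 996342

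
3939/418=3939/418 = 9.42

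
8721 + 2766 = 11487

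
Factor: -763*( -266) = 202958 = 2^1*7^2*19^1*109^1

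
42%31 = 11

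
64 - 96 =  - 32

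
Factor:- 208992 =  - 2^5*3^1*7^1*311^1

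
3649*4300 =15690700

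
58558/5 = 11711 + 3/5=   11711.60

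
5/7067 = 5/7067 =0.00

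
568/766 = 284/383 = 0.74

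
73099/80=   73099/80 = 913.74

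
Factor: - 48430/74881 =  - 2^1*5^1*29^1*103^(-1 )*167^1*727^ ( - 1)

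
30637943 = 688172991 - 657535048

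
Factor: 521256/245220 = 43438/20435= 2^1*5^( - 1)*37^1*61^( - 1 )*67^( - 1)*  587^1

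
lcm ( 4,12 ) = 12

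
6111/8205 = 2037/2735 = 0.74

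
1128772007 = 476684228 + 652087779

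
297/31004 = 297/31004 = 0.01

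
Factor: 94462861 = 94462861^1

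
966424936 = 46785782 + 919639154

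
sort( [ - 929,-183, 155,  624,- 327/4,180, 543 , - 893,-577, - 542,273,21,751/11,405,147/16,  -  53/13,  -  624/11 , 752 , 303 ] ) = [ - 929,-893, - 577, - 542,  -  183, - 327/4, - 624/11, - 53/13,147/16,21,751/11,155,180,273,303,405, 543,  624, 752] 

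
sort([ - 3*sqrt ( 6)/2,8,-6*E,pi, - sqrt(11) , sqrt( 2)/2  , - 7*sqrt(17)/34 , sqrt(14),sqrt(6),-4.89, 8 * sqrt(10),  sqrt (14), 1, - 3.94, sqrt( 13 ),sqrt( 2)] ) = [  -  6*E, - 4.89, - 3.94, - 3*sqrt(6 )/2 , - sqrt( 11),-7*sqrt( 17)/34,sqrt( 2)/2, 1, sqrt( 2),  sqrt(6), pi,sqrt (13 ),sqrt(14 ), sqrt (14) , 8, 8  *sqrt( 10 )]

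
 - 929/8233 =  - 929/8233 = - 0.11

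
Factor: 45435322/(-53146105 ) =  - 2^1*5^( - 1 )*17^1 * 3191^( - 1 )*3331^(-1)*1336333^1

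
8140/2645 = 3 + 41/529= 3.08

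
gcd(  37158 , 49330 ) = 2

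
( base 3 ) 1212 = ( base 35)1F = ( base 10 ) 50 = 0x32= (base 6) 122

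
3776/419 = 3776/419 = 9.01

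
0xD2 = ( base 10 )210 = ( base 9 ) 253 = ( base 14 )110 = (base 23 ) 93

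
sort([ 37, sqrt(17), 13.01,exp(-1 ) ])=[ exp(-1 ), sqrt ( 17), 13.01 , 37 ]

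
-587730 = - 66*8905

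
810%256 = 42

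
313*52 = 16276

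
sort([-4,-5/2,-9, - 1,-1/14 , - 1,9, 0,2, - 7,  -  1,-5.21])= [-9,-7, - 5.21, - 4, - 5/2,- 1, - 1, - 1, - 1/14, 0,2, 9]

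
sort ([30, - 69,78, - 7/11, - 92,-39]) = [ - 92,-69, - 39, - 7/11,30,78 ] 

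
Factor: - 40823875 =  - 5^3*19^1*17189^1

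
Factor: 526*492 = 2^3 * 3^1*41^1*263^1 = 258792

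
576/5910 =96/985 = 0.10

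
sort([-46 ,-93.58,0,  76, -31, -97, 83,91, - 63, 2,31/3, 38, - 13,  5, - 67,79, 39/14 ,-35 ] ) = [-97,-93.58,-67,- 63, - 46,-35, - 31, - 13, 0, 2,39/14,5, 31/3, 38, 76, 79, 83,91 ] 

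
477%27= 18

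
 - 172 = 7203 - 7375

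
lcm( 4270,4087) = 286090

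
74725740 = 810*92254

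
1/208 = 1/208 = 0.00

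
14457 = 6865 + 7592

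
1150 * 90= 103500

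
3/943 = 3/943 = 0.00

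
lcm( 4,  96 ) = 96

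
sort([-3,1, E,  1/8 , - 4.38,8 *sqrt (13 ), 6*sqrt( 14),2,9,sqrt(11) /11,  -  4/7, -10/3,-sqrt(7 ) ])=[ - 4.38, - 10/3,-3 , - sqrt( 7), - 4/7,1/8, sqrt( 11) /11,1,2,E, 9,6 *sqrt(14),8*sqrt(13)]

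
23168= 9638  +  13530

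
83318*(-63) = - 5249034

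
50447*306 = 15436782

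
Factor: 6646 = 2^1*3323^1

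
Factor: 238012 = 2^2*157^1*379^1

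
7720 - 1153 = 6567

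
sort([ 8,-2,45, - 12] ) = [  -  12, - 2,8,45]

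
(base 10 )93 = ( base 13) 72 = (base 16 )5D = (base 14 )69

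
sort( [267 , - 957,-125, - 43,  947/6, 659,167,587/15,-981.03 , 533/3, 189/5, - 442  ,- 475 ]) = [ - 981.03,  -  957, - 475 ,  -  442, - 125, - 43,189/5,587/15, 947/6,167 , 533/3, 267,659]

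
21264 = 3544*6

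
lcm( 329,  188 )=1316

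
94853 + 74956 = 169809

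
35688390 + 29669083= 65357473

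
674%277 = 120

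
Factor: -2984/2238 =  - 4/3   =  -2^2*3^(  -  1 )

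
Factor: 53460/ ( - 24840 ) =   -  99/46 = - 2^(  -  1)*  3^2*11^1 * 23^( -1) 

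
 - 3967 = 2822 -6789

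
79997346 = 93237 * 858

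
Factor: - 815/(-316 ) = 2^ ( - 2 )*5^1 * 79^(-1) *163^1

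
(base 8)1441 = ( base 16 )321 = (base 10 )801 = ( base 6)3413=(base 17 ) 2D2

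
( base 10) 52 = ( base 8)64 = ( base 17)31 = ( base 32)1k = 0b110100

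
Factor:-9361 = - 11^1*23^1*37^1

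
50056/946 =52 + 432/473 = 52.91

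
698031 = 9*77559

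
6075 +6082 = 12157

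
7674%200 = 74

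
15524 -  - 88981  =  104505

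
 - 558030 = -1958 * 285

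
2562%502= 52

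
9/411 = 3/137 =0.02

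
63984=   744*86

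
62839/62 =62839/62 = 1013.53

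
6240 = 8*780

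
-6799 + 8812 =2013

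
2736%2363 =373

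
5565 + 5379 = 10944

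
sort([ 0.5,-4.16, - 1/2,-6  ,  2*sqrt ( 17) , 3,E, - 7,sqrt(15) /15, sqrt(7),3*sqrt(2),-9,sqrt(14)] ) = [ - 9,-7, - 6, - 4.16, - 1/2,sqrt(15 ) /15,0.5,sqrt(7 ),E, 3,sqrt(14), 3*sqrt ( 2),2 * sqrt(17) ] 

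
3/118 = 3/118=0.03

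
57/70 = 57/70 = 0.81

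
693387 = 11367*61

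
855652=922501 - 66849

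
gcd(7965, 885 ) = 885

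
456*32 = 14592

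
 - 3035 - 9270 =-12305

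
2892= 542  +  2350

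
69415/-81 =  - 69415/81 = - 856.98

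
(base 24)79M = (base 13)1C36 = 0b1000010101110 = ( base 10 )4270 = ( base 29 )527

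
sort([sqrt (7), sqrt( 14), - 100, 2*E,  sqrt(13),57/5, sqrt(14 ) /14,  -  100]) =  [ - 100,-100, sqrt( 14)/14,  sqrt( 7),sqrt( 13 ),sqrt( 14),  2*E , 57/5] 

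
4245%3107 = 1138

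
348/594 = 58/99   =  0.59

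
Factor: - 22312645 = -5^1*23^1*251^1*773^1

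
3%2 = 1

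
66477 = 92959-26482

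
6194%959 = 440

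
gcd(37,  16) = 1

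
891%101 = 83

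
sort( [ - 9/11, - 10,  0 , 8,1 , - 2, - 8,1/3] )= [ - 10,-8, - 2, -9/11,0 , 1/3,1, 8] 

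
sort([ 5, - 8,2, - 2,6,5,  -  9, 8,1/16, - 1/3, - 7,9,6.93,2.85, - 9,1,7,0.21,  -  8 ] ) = [ - 9 ,-9, - 8, - 8, - 7, - 2, - 1/3,1/16, 0.21,  1,2,2.85, 5, 5,6,6.93, 7,8,9]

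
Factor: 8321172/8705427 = 2773724/2901809 = 2^2  *  509^(- 1)*5701^( -1 )*693431^1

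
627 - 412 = 215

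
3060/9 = 340 = 340.00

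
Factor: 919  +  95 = 1014 = 2^1*3^1*13^2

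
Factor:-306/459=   -  2^1 * 3^(-1 )= -2/3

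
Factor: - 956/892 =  - 239/223 = -223^(-1 )*239^1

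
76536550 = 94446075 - 17909525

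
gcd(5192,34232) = 88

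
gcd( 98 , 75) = 1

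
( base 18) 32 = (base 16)38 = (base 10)56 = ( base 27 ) 22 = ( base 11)51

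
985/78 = 985/78 = 12.63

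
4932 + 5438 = 10370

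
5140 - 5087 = 53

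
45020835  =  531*84785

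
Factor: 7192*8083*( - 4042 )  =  -234973327312 = - 2^4*29^1 * 31^1*43^1  *47^1*59^1*137^1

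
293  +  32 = 325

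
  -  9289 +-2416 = -11705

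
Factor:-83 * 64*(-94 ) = 499328 = 2^7 * 47^1*83^1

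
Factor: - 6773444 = - 2^2 *1693361^1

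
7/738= 7/738 = 0.01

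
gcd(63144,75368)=8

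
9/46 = 9/46 = 0.20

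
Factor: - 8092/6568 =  - 2^(-1 )*7^1*17^2*821^(-1)= -2023/1642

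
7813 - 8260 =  - 447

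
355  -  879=-524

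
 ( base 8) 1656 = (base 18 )2g6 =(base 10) 942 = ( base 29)13e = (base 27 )17o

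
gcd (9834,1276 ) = 22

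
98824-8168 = 90656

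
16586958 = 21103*786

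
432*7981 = 3447792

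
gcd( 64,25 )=1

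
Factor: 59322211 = 13^2*37^1*53^1*179^1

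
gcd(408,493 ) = 17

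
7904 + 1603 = 9507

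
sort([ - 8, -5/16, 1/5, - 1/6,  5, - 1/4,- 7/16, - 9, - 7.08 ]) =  [ - 9,  -  8,-7.08, - 7/16, - 5/16,-1/4, - 1/6,1/5 , 5] 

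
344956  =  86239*4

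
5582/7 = 5582/7 = 797.43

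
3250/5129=3250/5129 = 0.63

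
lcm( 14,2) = 14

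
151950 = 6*25325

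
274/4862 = 137/2431 = 0.06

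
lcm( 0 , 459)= 0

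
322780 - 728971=-406191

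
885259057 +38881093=924140150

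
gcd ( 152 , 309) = 1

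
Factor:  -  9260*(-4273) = 2^2*5^1*463^1* 4273^1=39567980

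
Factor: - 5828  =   - 2^2 * 31^1* 47^1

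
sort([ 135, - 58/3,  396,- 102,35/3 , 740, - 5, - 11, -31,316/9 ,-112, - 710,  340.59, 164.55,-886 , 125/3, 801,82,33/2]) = [ - 886, - 710, - 112, - 102, - 31, - 58/3,  -  11,-5,35/3, 33/2,316/9,125/3,82, 135,164.55,  340.59,396,740,801 ]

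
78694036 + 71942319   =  150636355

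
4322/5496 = 2161/2748 = 0.79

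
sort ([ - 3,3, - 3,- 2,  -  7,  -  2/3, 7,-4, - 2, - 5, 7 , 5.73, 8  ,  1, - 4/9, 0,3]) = [ - 7,-5, - 4,- 3 ,- 3 , - 2,  -  2, - 2/3,- 4/9,0, 1,3,3, 5.73, 7,7,8 ] 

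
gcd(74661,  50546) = 1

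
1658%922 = 736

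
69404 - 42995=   26409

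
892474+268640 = 1161114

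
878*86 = 75508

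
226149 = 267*847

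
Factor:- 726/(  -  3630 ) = 1/5=5^( - 1)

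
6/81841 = 6/81841 = 0.00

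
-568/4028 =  - 142/1007=- 0.14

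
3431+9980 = 13411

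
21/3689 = 3/527 = 0.01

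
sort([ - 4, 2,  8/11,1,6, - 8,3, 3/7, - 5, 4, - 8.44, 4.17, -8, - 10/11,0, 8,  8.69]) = [ - 8.44,-8, - 8,  -  5, - 4, - 10/11,0 , 3/7,8/11, 1,2, 3,4,4.17,6,8,8.69 ] 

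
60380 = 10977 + 49403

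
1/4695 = 1/4695 = 0.00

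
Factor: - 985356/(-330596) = 3^2*7^(-1)*101^1*271^1  *  11807^( - 1) = 246339/82649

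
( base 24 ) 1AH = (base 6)3505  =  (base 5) 11313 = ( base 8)1501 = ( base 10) 833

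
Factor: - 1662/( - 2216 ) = 3/4 = 2^( - 2)*3^1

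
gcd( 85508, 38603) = 1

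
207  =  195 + 12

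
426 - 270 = 156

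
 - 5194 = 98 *( - 53 )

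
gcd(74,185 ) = 37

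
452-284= 168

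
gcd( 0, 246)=246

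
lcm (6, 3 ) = 6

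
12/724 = 3/181 = 0.02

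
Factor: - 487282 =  - 2^1*53^1*4597^1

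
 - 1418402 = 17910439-19328841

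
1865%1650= 215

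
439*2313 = 1015407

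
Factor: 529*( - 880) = - 2^4*5^1 * 11^1 * 23^2 = - 465520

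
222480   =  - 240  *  ( - 927)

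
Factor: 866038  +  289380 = 1155418  =  2^1*11^1 * 29^1*1811^1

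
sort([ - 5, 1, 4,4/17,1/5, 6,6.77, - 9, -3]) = [-9, - 5,-3,1/5,4/17,1, 4, 6,6.77] 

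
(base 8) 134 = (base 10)92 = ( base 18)52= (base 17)57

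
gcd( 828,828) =828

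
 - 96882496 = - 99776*971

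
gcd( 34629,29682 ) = 4947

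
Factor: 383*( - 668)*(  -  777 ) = 2^2*3^1*7^1*37^1*167^1*383^1 = 198790788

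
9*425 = 3825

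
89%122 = 89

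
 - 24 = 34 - 58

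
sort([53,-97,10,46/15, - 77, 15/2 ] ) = [-97, - 77, 46/15 , 15/2, 10,53]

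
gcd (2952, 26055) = 9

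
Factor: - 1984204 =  - 2^2*496051^1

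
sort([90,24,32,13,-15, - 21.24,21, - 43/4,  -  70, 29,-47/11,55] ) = [ - 70 ,-21.24,-15,-43/4, - 47/11, 13, 21, 24 , 29,32, 55,  90 ]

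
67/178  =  67/178 = 0.38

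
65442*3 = 196326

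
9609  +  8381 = 17990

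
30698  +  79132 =109830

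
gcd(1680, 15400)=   280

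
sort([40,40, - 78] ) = [-78,40 , 40 ]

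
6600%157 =6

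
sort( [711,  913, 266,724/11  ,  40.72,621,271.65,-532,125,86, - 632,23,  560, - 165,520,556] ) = [-632, -532,- 165, 23,40.72  ,  724/11,86  ,  125,266,271.65,520,556 , 560, 621,711,  913]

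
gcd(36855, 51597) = 7371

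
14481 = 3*4827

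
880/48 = 18 + 1/3=18.33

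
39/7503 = 13/2501 = 0.01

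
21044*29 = 610276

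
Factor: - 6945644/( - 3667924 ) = 1736411/916981 =13^ (-1 )*571^1*3041^1 * 70537^( - 1 )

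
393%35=8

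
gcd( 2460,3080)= 20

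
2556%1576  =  980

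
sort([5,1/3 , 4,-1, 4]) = [ - 1,1/3, 4, 4, 5]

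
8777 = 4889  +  3888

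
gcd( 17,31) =1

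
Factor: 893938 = 2^1*446969^1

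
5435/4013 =5435/4013 = 1.35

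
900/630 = 10/7 = 1.43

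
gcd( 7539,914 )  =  1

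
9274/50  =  4637/25 = 185.48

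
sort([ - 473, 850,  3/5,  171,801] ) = [ - 473,3/5, 171, 801,850 ]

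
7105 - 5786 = 1319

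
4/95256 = 1/23814 = 0.00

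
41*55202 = 2263282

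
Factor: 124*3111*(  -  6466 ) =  - 2^3 * 3^1*17^1*31^1*53^1*61^2 = - 2494350024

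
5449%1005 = 424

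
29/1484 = 29/1484 = 0.02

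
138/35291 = 138/35291 = 0.00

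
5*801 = 4005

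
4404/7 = 4404/7 =629.14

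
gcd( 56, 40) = 8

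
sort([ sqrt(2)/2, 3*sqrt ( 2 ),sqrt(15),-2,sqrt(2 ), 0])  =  [ - 2,0,sqrt( 2) /2, sqrt( 2),sqrt(15), 3*sqrt( 2 )]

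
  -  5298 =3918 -9216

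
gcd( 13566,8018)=38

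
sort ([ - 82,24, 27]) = [-82, 24,27] 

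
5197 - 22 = 5175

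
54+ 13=67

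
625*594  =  371250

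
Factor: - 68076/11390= -2^1*3^2 * 5^( - 1 )*17^( - 1)*31^1*61^1*67^( - 1)=- 34038/5695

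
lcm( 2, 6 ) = 6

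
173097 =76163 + 96934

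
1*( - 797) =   -  797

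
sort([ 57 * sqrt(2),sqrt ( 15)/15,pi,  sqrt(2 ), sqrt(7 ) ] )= [ sqrt(15)/15,sqrt (2), sqrt(7),pi, 57 * sqrt( 2) ] 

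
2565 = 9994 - 7429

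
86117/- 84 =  - 86117/84 = -1025.20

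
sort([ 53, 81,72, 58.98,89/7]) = [ 89/7, 53, 58.98,72,81] 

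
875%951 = 875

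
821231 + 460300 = 1281531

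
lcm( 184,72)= 1656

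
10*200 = 2000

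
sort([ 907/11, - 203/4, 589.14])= [ - 203/4, 907/11,589.14] 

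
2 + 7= 9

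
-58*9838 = -570604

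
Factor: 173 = 173^1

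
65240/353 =65240/353 = 184.82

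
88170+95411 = 183581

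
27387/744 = 9129/248 = 36.81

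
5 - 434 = - 429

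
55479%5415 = 1329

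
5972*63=376236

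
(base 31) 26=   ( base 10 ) 68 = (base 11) 62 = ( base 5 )233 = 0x44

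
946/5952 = 473/2976 = 0.16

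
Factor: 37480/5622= 20/3=2^2*3^ ( - 1) * 5^1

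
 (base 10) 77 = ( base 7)140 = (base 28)2l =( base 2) 1001101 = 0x4D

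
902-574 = 328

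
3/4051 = 3/4051 = 0.00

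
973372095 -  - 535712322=1509084417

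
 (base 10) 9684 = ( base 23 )I71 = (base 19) 17fd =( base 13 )453C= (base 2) 10010111010100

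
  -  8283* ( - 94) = 778602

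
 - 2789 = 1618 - 4407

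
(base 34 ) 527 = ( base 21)D5H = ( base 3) 22000212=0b1011011011111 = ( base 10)5855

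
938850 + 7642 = 946492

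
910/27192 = 455/13596 = 0.03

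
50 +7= 57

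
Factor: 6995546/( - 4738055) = -2^1*5^( - 1)*7^( - 2 )*83^( - 1 )* 233^ ( - 1)*617^1*5669^1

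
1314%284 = 178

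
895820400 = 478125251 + 417695149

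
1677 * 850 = 1425450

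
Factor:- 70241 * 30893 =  - 2169955213= -  30893^1*70241^1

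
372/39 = 9 + 7/13 = 9.54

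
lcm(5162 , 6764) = 196156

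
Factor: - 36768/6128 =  -6 = - 2^1*3^1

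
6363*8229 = 52361127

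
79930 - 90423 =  - 10493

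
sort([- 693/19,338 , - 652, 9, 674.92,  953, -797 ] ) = [ - 797, - 652 ,-693/19, 9, 338, 674.92, 953]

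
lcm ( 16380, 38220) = 114660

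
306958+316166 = 623124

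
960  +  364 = 1324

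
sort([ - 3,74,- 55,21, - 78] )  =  [  -  78, - 55 , - 3, 21, 74] 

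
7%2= 1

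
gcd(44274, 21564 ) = 6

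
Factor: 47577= 3^1*15859^1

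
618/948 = 103/158 = 0.65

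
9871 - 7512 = 2359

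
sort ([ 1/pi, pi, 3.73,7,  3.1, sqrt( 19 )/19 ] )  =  [sqrt( 19)/19,1/pi, 3.1, pi, 3.73, 7]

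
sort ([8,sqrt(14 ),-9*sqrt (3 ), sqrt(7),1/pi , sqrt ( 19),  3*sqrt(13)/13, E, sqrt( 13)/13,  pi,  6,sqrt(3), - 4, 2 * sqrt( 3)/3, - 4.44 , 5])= [ - 9 * sqrt(3),-4.44,-4, sqrt( 13 )/13 , 1/pi , 3*sqrt( 13 )/13,  2*sqrt(3 )/3, sqrt( 3), sqrt( 7), E, pi, sqrt( 14) , sqrt( 19),5,6, 8]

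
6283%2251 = 1781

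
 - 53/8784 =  - 1 + 8731/8784  =  - 0.01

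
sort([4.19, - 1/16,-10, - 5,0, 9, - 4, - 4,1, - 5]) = [ - 10,-5,  -  5 ,-4, - 4,-1/16,  0, 1,4.19,  9 ]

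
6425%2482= 1461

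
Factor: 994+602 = 2^2*3^1*7^1*19^1 = 1596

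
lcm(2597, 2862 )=140238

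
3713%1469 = 775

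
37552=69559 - 32007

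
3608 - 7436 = - 3828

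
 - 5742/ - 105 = 54 + 24/35 = 54.69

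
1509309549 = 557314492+951995057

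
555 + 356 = 911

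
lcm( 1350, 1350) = 1350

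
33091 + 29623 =62714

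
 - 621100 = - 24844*25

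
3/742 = 3/742 = 0.00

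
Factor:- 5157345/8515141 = - 3^1*5^1*343823^1*8515141^( - 1 ) 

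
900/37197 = 100/4133 = 0.02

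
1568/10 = 784/5 = 156.80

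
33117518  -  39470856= -6353338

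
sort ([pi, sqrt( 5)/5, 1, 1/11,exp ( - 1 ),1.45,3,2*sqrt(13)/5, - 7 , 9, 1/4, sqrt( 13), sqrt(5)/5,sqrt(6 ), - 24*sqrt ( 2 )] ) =[ - 24* sqrt( 2), - 7 , 1/11, 1/4,  exp ( - 1 ),sqrt( 5)/5,sqrt(5) /5, 1,2*sqrt( 13 )/5  ,  1.45, sqrt ( 6),3,pi,sqrt(13 ) , 9] 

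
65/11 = 65/11=5.91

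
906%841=65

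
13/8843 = 13/8843 =0.00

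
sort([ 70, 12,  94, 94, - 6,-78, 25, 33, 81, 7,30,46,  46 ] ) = [ - 78, - 6,7, 12,25,30,  33, 46,  46, 70 , 81,94, 94 ] 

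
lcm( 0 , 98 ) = 0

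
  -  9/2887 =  - 9/2887 = -0.00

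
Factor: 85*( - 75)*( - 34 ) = 2^1*3^1*5^3*17^2 = 216750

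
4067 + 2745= 6812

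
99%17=14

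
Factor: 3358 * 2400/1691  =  8059200/1691 = 2^6 * 3^1 * 5^2 * 19^( -1 )*23^1*73^1*89^( - 1 )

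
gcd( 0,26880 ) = 26880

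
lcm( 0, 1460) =0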